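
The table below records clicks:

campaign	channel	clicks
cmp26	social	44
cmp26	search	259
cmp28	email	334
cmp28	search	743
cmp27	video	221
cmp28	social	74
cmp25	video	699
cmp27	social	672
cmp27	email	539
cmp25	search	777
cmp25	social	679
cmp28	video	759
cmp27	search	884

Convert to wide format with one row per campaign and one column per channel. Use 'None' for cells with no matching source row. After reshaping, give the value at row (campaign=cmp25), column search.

The long row with campaign=cmp25, channel=search has clicks=777.

777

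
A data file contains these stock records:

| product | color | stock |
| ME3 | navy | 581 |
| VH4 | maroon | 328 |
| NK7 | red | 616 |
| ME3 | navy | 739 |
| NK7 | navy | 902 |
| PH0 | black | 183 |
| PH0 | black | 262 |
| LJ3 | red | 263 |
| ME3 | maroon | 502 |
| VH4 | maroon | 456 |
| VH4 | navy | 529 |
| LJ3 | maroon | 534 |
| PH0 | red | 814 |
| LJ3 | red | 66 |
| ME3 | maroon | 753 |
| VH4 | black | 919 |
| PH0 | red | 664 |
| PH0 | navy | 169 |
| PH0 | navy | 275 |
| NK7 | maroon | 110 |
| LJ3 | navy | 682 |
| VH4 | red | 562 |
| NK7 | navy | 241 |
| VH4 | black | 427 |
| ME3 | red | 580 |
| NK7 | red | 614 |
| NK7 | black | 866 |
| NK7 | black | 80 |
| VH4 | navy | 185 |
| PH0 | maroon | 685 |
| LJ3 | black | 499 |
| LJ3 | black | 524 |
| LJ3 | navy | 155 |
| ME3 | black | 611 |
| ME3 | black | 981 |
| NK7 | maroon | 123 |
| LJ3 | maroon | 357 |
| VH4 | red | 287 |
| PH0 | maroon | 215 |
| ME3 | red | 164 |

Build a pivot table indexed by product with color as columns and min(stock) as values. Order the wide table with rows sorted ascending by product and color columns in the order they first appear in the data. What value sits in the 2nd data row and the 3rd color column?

164

With rows sorted ascending by product, row 2 is product=ME3. color columns in first-appearance order: navy, maroon, red, black; column 3 is red.
Long rows with product=ME3, color=red: min(580, 164) = 164.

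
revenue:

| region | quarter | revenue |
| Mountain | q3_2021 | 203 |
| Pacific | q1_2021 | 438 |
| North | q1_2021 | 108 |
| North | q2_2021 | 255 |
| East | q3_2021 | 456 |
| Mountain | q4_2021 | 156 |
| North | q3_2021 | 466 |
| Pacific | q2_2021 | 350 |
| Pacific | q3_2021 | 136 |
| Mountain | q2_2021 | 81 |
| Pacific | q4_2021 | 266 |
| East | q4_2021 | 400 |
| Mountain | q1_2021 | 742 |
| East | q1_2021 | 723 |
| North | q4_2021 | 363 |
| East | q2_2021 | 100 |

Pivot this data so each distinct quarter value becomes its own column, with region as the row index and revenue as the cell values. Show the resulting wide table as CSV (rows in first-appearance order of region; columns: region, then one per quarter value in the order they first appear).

region,q3_2021,q1_2021,q2_2021,q4_2021
Mountain,203,742,81,156
Pacific,136,438,350,266
North,466,108,255,363
East,456,723,100,400

Columns: region plus the 4 distinct quarter values (q3_2021, q1_2021, q2_2021, q4_2021).
For example, row Mountain column q3_2021 takes revenue=203 from the long row (Mountain, q3_2021).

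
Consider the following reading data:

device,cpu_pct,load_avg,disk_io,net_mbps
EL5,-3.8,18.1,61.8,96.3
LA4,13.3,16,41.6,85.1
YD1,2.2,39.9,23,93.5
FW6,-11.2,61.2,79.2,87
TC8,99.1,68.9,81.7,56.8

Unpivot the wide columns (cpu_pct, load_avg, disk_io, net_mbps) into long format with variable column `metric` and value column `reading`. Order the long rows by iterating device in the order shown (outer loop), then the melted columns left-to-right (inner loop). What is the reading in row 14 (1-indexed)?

61.2

20 rows total (5 × 4). Row 14: index ⌊(14-1)/4⌋ = 3 into device → FW6; (14-1) mod 4 = 1 into the melted columns → load_avg.
So row 14 is (FW6, load_avg, 61.2); reading = 61.2.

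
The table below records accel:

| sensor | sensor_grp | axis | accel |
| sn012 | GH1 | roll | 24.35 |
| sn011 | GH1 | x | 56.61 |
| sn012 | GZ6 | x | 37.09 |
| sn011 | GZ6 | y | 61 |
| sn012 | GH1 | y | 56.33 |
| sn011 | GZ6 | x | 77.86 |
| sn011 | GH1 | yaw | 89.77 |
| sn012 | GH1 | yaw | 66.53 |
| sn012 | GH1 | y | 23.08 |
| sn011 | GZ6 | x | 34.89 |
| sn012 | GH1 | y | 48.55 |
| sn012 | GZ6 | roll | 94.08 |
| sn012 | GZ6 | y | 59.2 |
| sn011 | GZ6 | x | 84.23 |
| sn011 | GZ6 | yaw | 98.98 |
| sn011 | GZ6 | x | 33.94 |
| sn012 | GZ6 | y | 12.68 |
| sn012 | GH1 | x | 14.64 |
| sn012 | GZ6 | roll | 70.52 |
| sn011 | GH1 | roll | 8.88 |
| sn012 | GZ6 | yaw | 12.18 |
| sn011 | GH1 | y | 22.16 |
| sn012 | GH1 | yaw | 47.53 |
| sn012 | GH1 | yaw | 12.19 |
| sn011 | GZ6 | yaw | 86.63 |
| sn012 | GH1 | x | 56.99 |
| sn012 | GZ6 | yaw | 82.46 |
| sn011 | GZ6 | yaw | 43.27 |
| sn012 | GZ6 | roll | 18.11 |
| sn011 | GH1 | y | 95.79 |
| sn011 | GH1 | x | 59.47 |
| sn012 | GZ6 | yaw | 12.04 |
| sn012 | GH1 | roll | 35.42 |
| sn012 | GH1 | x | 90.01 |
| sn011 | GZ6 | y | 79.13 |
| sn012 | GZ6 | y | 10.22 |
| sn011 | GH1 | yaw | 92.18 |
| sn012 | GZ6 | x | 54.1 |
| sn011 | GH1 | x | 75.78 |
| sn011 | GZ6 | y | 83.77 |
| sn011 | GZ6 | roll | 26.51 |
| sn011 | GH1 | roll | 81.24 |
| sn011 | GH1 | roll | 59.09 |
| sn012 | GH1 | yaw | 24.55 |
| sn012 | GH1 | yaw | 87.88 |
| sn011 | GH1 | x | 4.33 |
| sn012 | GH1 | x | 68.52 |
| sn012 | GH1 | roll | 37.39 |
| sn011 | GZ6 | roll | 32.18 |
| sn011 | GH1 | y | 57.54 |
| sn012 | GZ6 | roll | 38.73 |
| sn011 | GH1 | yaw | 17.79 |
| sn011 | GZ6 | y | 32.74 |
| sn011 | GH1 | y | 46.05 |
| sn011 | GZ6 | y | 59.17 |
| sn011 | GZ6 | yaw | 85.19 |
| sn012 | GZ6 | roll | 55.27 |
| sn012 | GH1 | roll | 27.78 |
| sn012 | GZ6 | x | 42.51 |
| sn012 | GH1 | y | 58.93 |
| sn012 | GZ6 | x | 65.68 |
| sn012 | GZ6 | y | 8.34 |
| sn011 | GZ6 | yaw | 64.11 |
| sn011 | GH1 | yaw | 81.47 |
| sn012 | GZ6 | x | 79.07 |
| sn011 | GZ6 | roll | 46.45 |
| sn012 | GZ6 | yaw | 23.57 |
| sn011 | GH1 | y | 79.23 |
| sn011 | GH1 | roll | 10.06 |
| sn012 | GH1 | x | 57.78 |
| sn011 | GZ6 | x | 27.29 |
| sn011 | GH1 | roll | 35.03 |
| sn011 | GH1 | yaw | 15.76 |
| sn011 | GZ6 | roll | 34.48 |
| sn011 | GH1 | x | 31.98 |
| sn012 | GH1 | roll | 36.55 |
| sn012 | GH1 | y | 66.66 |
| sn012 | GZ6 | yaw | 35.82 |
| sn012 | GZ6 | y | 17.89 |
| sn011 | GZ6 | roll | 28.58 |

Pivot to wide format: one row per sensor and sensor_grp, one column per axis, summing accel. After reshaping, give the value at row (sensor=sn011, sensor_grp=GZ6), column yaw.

Rows with sensor=sn011, sensor_grp=GZ6 and axis=yaw: accel values are 98.98, 86.63, 43.27, 85.19, 64.11.
98.98 + 86.63 + 43.27 + 85.19 + 64.11 = 378.18.

378.18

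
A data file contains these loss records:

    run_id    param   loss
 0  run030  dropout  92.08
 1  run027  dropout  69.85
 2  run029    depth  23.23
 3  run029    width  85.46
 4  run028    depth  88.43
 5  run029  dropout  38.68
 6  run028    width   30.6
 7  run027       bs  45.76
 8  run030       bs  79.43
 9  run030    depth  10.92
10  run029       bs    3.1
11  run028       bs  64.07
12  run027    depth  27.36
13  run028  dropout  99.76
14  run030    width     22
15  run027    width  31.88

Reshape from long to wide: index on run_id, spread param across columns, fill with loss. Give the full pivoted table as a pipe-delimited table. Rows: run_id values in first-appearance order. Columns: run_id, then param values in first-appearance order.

Columns: run_id plus the 4 distinct param values (dropout, depth, width, bs).
For example, row run030 column dropout takes loss=92.08 from the long row (run030, dropout).

| run_id | dropout | depth | width | bs |
| run030 | 92.08 | 10.92 | 22 | 79.43 |
| run027 | 69.85 | 27.36 | 31.88 | 45.76 |
| run029 | 38.68 | 23.23 | 85.46 | 3.1 |
| run028 | 99.76 | 88.43 | 30.6 | 64.07 |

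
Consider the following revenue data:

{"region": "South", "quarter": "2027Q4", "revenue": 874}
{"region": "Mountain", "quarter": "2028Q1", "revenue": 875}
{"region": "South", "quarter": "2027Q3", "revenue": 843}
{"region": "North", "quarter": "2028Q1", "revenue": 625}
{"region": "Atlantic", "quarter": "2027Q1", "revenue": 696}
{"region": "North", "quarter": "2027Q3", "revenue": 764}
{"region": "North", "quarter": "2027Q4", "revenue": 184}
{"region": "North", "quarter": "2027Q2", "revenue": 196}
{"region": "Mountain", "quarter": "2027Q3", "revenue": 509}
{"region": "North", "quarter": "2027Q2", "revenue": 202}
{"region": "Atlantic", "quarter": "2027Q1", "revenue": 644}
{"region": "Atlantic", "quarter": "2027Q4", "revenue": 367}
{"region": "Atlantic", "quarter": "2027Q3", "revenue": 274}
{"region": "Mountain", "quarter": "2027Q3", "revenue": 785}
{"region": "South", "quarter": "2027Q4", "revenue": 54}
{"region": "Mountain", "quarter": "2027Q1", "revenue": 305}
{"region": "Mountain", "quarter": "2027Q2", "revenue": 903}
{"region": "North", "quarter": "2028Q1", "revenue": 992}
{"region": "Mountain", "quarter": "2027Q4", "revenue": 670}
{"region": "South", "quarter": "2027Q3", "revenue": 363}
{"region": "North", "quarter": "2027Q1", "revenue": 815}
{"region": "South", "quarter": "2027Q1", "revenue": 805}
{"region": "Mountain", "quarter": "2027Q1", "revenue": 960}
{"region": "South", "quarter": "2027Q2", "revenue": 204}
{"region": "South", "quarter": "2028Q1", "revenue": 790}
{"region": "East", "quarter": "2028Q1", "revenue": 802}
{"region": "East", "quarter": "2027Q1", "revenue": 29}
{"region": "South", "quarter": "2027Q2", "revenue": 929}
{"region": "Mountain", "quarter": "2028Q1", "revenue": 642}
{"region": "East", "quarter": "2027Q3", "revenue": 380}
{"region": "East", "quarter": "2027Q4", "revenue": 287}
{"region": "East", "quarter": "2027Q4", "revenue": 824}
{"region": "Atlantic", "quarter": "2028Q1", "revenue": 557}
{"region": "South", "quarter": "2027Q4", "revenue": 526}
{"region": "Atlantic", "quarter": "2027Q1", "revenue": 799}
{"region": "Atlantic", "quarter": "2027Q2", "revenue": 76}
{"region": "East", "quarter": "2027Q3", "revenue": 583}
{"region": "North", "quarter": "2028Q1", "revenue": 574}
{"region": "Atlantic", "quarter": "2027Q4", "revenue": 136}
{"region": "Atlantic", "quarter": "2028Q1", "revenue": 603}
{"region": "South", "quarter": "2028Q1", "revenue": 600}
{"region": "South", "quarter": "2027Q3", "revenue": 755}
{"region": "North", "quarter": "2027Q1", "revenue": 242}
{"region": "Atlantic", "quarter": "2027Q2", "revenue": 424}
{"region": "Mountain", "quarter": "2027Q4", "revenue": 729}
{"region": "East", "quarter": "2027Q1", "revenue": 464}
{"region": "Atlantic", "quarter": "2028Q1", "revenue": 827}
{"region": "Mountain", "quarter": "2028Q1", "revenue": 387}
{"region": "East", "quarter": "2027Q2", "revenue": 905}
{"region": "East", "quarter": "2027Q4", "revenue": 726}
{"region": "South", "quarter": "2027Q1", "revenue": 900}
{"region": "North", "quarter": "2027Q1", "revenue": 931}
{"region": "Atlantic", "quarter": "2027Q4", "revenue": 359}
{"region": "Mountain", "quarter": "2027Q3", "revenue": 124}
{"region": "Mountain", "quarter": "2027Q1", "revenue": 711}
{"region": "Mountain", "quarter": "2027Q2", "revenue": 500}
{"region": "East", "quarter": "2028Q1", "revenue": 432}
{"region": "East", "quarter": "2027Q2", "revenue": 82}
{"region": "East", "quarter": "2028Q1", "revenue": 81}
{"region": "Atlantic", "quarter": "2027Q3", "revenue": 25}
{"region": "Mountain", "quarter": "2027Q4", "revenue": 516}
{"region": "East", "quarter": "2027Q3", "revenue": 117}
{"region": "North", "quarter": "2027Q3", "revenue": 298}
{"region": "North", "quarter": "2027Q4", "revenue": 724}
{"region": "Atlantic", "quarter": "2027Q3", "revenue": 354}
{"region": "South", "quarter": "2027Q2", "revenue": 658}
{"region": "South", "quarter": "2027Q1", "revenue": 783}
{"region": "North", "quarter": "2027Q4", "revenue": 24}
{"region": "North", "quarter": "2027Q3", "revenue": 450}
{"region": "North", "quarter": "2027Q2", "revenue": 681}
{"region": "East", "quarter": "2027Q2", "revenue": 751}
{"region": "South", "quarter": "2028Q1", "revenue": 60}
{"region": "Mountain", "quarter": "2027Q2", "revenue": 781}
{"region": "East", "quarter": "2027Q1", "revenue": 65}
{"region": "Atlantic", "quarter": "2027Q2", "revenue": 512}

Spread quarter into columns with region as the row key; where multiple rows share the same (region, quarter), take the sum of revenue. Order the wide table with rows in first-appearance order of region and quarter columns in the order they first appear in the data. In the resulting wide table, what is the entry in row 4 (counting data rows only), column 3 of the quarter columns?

With rows in first-appearance order of region, row 4 is region=Atlantic. quarter columns in first-appearance order: 2027Q4, 2028Q1, 2027Q3, 2027Q1, 2027Q2; column 3 is 2027Q3.
Long rows with region=Atlantic, quarter=2027Q3: 274 + 25 + 354 = 653.

653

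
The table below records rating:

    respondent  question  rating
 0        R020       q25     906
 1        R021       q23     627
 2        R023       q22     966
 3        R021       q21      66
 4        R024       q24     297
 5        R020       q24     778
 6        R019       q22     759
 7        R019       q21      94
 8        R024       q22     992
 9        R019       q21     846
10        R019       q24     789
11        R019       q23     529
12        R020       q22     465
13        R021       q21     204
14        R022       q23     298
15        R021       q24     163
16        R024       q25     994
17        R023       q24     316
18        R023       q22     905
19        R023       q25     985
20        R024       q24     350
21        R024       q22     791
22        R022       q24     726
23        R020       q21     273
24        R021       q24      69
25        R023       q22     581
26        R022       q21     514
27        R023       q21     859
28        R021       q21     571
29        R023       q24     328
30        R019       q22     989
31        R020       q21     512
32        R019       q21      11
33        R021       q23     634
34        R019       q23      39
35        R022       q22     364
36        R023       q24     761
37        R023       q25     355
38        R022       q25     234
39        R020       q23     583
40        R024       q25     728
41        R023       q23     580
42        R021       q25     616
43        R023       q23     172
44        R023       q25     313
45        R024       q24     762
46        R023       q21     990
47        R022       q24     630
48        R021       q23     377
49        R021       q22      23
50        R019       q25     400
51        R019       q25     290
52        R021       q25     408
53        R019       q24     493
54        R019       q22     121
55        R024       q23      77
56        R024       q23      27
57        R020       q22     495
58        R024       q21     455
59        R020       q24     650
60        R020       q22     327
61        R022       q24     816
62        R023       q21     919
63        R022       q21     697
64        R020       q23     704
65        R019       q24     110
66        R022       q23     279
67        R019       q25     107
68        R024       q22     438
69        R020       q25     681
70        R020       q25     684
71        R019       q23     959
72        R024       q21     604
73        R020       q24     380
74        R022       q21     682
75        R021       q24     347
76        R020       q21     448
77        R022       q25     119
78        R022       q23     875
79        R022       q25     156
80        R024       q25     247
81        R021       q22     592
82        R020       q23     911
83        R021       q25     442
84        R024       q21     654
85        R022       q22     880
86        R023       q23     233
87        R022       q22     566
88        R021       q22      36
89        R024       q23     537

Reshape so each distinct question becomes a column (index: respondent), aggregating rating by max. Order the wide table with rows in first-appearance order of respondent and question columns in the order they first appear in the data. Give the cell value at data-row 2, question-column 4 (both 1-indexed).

571

With rows in first-appearance order of respondent, row 2 is respondent=R021. question columns in first-appearance order: q25, q23, q22, q21, q24; column 4 is q21.
Long rows with respondent=R021, question=q21: max(66, 204, 571) = 571.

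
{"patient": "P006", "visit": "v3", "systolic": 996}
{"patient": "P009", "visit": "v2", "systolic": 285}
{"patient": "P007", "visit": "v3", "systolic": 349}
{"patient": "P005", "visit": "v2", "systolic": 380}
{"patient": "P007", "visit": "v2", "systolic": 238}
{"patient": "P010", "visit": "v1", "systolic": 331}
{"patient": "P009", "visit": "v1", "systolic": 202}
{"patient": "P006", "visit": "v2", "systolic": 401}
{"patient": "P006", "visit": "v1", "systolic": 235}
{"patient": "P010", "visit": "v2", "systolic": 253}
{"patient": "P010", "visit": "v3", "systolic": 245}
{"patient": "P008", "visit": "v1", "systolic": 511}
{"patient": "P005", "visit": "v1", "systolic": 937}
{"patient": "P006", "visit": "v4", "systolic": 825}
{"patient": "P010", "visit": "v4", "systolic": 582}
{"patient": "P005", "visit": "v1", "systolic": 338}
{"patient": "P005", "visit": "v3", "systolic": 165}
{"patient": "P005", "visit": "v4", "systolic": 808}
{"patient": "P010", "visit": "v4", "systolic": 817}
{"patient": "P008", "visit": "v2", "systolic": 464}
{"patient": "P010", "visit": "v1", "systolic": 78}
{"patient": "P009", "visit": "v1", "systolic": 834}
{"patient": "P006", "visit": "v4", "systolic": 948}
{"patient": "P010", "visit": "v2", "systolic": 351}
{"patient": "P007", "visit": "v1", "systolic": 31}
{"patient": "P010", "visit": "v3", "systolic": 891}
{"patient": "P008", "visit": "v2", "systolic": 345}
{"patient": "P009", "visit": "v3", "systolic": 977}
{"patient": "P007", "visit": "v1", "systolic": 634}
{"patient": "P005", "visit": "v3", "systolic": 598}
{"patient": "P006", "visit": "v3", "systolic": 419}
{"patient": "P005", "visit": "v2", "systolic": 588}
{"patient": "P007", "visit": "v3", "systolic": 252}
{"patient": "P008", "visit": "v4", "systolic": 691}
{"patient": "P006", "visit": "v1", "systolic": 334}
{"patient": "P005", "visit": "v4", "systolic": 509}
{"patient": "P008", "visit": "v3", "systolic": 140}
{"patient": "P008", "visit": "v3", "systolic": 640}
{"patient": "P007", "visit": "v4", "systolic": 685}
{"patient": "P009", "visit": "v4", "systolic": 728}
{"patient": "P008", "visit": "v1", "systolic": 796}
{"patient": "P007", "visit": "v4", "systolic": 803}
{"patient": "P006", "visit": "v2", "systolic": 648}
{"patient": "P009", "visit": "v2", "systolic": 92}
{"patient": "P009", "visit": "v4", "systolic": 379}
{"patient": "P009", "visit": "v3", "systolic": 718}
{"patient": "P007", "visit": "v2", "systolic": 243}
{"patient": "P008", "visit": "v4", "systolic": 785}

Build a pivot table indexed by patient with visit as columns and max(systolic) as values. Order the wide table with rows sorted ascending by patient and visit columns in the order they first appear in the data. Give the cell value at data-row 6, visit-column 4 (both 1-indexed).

With rows sorted ascending by patient, row 6 is patient=P010. visit columns in first-appearance order: v3, v2, v1, v4; column 4 is v4.
Long rows with patient=P010, visit=v4: max(582, 817) = 817.

817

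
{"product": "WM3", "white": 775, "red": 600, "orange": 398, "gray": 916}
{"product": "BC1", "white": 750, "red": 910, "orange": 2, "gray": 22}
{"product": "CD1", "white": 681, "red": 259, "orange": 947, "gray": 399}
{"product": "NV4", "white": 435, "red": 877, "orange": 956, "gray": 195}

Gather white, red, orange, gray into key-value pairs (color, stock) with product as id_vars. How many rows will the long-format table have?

16

4 product values × 4 melted columns = 16 rows.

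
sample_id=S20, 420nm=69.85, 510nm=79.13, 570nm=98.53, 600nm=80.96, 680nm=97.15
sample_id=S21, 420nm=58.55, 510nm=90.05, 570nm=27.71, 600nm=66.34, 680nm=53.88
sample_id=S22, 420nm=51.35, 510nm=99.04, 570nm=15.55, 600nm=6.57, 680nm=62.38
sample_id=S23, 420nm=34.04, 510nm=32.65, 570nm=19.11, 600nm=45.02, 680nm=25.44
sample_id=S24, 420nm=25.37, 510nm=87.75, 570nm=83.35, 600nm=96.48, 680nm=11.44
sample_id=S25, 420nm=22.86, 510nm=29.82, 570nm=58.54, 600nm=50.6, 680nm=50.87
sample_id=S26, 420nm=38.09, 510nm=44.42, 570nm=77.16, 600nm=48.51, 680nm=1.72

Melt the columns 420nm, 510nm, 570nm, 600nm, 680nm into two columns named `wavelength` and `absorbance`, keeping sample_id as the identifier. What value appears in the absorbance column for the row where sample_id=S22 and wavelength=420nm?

51.35

Unpivoting turns each (sample_id, wide-column) pair into one long row.
The wide cell at row S22, column 420nm holds 51.35, so the long row (S22, 420nm) has absorbance=51.35.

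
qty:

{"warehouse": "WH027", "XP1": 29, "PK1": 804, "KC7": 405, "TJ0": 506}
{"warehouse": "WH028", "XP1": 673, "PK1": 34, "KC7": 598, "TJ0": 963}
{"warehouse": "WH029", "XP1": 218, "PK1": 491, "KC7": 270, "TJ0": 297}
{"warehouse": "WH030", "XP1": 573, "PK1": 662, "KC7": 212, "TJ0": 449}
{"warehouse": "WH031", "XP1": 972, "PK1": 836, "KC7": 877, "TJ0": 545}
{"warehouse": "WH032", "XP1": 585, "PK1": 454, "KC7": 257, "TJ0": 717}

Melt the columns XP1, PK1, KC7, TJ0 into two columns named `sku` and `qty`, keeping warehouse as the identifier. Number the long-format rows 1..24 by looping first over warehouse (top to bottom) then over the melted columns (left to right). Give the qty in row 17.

24 rows total (6 × 4). Row 17: index ⌊(17-1)/4⌋ = 4 into warehouse → WH031; (17-1) mod 4 = 0 into the melted columns → XP1.
So row 17 is (WH031, XP1, 972); qty = 972.

972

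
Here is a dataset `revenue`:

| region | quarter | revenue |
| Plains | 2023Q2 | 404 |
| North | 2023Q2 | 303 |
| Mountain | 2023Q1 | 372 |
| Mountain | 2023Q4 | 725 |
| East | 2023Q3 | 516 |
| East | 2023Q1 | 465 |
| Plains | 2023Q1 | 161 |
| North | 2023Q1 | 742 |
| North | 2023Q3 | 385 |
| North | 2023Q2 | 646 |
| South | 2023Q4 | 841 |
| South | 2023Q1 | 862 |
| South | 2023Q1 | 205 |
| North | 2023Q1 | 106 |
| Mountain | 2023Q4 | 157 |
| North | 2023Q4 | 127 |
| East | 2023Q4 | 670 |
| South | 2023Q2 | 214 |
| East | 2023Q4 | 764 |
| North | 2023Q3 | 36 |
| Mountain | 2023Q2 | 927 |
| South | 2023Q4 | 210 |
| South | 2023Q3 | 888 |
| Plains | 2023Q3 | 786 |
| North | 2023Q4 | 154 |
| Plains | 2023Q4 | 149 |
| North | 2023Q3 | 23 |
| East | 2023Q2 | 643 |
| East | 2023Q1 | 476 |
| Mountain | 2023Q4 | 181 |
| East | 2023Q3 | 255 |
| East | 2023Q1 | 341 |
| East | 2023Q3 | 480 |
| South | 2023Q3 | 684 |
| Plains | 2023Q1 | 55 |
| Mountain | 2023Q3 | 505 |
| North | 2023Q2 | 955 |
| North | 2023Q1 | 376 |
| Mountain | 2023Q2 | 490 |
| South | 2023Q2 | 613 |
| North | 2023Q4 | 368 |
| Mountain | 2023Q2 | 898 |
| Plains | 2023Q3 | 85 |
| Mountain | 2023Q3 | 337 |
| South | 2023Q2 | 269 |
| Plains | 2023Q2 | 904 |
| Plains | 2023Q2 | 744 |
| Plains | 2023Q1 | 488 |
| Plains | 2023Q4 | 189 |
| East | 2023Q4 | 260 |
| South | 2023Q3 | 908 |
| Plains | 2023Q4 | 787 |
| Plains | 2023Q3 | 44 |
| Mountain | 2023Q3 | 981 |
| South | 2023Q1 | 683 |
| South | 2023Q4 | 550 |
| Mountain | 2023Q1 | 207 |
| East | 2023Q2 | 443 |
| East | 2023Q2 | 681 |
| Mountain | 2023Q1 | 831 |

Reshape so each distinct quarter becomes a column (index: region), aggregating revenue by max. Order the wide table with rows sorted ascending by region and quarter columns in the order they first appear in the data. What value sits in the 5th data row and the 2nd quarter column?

With rows sorted ascending by region, row 5 is region=South. quarter columns in first-appearance order: 2023Q2, 2023Q1, 2023Q4, 2023Q3; column 2 is 2023Q1.
Long rows with region=South, quarter=2023Q1: max(862, 205, 683) = 862.

862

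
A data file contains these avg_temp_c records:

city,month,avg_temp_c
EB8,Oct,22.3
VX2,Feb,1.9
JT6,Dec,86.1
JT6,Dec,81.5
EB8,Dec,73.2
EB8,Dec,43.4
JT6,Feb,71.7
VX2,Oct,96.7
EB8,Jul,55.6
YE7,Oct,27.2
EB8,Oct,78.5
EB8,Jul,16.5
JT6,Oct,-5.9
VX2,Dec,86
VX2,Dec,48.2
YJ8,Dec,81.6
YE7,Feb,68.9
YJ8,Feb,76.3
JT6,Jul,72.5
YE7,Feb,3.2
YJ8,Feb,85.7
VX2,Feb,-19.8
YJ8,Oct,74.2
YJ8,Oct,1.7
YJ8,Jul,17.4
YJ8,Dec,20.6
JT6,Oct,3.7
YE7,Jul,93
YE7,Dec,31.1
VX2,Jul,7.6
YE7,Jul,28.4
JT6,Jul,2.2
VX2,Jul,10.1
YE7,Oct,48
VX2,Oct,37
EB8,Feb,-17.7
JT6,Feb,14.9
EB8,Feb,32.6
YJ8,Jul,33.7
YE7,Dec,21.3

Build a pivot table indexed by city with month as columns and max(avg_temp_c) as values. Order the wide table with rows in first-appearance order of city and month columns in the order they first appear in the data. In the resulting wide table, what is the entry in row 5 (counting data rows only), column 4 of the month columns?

With rows in first-appearance order of city, row 5 is city=YJ8. month columns in first-appearance order: Oct, Feb, Dec, Jul; column 4 is Jul.
Long rows with city=YJ8, month=Jul: max(17.4, 33.7) = 33.7.

33.7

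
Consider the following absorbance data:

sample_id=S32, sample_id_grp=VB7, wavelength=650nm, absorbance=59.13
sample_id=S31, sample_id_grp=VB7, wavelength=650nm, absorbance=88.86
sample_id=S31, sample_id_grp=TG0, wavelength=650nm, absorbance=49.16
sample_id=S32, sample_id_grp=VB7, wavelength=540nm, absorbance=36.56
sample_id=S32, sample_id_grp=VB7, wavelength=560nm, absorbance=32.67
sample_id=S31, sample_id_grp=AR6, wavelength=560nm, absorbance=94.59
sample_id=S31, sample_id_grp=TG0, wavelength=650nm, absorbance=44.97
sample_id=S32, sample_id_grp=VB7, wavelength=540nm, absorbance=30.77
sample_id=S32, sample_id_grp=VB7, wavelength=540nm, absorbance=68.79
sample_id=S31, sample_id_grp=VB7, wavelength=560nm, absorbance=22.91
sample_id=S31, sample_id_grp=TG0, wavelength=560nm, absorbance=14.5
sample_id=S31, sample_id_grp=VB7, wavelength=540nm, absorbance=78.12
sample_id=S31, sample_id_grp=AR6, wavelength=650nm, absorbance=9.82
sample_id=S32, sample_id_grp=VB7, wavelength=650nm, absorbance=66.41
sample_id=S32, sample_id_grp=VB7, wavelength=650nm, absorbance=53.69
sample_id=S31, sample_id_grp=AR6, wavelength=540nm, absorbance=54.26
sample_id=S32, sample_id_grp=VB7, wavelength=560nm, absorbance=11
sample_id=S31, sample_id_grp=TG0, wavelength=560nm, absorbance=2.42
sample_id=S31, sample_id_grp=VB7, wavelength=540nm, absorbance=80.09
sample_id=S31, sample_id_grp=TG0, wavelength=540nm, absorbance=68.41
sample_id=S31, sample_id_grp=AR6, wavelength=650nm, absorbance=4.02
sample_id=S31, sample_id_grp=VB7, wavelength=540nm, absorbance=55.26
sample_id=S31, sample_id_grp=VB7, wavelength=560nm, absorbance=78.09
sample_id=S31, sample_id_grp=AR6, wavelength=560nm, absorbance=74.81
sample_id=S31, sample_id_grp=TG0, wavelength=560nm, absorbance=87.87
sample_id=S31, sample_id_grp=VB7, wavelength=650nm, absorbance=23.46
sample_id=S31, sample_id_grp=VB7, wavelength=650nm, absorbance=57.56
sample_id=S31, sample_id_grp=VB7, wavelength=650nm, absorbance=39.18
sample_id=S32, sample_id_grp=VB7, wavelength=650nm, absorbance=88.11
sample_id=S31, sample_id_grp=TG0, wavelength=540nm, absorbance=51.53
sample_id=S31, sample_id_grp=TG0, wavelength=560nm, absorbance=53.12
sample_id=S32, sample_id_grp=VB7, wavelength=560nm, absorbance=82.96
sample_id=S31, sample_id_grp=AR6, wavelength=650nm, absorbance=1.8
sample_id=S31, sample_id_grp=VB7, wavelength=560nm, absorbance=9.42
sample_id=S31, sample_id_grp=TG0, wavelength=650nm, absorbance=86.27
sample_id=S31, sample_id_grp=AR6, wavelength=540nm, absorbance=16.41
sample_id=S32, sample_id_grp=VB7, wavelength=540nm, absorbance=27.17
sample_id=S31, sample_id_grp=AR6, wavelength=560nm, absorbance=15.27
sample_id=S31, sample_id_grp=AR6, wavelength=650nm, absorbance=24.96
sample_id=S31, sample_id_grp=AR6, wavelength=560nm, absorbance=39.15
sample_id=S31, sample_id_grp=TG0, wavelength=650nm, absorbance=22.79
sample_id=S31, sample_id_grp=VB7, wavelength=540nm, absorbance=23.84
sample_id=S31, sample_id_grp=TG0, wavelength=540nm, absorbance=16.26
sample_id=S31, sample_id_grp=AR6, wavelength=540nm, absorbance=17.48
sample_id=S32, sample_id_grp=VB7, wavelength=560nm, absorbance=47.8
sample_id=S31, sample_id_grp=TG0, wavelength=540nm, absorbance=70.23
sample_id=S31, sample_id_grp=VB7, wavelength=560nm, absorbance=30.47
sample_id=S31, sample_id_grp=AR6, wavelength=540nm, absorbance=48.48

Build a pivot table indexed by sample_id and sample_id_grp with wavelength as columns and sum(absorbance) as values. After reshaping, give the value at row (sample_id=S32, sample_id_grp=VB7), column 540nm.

163.29

Rows with sample_id=S32, sample_id_grp=VB7 and wavelength=540nm: absorbance values are 36.56, 30.77, 68.79, 27.17.
36.56 + 30.77 + 68.79 + 27.17 = 163.29.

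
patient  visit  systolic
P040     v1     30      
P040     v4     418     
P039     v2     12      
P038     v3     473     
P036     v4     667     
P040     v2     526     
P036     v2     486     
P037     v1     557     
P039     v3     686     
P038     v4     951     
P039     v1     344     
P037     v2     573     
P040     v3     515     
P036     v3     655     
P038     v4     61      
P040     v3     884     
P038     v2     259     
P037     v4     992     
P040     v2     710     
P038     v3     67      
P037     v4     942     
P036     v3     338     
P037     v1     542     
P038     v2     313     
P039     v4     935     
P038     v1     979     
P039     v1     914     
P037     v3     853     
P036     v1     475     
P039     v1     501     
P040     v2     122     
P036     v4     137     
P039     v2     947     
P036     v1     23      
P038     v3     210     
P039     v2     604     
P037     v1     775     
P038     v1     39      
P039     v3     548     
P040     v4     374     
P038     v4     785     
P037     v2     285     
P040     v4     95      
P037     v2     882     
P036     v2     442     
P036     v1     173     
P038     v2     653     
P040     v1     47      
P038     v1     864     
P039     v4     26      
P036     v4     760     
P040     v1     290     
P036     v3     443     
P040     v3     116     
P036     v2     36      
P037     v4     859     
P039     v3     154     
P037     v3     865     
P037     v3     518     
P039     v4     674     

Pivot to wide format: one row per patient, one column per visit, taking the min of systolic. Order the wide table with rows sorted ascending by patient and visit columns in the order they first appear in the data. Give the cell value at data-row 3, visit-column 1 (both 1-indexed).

With rows sorted ascending by patient, row 3 is patient=P038. visit columns in first-appearance order: v1, v4, v2, v3; column 1 is v1.
Long rows with patient=P038, visit=v1: min(979, 39, 864) = 39.

39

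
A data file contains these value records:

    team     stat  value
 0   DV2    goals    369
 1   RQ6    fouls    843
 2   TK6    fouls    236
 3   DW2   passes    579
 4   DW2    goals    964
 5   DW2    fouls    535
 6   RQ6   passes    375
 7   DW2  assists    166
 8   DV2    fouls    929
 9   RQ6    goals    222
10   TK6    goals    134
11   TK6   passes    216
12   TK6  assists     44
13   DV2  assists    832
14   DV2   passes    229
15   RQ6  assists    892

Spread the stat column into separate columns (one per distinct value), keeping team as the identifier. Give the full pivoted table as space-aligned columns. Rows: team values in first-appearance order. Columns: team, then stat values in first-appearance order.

team  goals  fouls  passes  assists
DV2   369    929    229     832    
RQ6   222    843    375     892    
TK6   134    236    216     44     
DW2   964    535    579     166    

Columns: team plus the 4 distinct stat values (goals, fouls, passes, assists).
For example, row DV2 column goals takes value=369 from the long row (DV2, goals).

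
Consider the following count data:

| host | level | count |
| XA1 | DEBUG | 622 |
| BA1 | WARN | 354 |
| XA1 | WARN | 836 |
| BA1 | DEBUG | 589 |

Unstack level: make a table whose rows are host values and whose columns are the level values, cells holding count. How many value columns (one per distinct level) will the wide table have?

2 distinct level values: WARN, DEBUG.

2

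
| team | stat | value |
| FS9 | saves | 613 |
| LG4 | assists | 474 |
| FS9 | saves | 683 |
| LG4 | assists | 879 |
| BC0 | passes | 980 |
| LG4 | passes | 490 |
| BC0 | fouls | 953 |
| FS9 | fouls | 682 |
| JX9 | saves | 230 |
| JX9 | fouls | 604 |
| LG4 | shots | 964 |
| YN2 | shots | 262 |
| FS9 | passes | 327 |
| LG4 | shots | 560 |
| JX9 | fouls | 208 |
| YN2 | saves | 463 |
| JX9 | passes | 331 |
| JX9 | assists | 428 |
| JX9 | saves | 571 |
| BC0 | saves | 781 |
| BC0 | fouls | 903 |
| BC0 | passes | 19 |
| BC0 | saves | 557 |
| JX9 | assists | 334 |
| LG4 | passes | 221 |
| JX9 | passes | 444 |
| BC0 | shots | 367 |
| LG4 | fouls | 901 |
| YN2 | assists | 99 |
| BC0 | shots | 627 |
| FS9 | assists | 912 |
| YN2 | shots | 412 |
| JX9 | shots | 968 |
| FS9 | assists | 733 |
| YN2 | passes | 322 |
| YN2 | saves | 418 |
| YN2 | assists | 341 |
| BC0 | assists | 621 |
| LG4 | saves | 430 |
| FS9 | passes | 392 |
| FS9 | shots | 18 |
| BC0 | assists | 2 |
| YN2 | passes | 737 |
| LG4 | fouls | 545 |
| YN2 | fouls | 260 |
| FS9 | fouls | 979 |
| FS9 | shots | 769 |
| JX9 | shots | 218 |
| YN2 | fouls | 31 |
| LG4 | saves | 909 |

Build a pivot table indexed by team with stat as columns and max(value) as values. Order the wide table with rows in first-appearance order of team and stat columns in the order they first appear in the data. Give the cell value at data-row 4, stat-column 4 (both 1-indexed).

With rows in first-appearance order of team, row 4 is team=JX9. stat columns in first-appearance order: saves, assists, passes, fouls, shots; column 4 is fouls.
Long rows with team=JX9, stat=fouls: max(604, 208) = 604.

604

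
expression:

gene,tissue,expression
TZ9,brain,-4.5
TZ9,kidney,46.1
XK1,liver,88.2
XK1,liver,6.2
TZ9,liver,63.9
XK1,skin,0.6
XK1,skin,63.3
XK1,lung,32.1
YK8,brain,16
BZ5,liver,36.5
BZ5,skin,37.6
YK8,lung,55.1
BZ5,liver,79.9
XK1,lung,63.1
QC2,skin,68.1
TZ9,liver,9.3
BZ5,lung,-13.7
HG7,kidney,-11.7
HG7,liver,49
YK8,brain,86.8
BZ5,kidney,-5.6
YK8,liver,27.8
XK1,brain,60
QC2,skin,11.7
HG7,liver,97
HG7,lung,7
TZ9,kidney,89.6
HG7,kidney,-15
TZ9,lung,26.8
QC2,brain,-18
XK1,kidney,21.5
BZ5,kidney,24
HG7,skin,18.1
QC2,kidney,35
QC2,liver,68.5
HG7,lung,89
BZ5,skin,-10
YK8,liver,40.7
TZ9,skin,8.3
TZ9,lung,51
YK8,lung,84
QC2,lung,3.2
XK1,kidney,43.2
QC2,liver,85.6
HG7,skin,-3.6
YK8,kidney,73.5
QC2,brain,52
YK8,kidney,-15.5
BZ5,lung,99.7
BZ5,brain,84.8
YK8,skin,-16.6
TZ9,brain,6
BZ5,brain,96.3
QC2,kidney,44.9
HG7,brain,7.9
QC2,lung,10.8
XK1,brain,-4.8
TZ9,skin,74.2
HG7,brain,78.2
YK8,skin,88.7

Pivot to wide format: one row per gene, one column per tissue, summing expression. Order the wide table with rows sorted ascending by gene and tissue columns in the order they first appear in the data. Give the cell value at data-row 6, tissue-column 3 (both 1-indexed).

68.5

With rows sorted ascending by gene, row 6 is gene=YK8. tissue columns in first-appearance order: brain, kidney, liver, skin, lung; column 3 is liver.
Long rows with gene=YK8, tissue=liver: 27.8 + 40.7 = 68.5.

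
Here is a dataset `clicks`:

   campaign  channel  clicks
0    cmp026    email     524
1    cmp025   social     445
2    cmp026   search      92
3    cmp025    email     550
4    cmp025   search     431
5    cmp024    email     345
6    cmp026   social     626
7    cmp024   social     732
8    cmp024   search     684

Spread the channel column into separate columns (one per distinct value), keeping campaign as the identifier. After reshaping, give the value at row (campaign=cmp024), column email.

345

Wide layout: rows indexed by campaign, columns are the 3 distinct channel values (email, social, search).
Cell (campaign=cmp024, channel=email) draws from the long row where campaign=cmp024 and channel=email, which has clicks=345.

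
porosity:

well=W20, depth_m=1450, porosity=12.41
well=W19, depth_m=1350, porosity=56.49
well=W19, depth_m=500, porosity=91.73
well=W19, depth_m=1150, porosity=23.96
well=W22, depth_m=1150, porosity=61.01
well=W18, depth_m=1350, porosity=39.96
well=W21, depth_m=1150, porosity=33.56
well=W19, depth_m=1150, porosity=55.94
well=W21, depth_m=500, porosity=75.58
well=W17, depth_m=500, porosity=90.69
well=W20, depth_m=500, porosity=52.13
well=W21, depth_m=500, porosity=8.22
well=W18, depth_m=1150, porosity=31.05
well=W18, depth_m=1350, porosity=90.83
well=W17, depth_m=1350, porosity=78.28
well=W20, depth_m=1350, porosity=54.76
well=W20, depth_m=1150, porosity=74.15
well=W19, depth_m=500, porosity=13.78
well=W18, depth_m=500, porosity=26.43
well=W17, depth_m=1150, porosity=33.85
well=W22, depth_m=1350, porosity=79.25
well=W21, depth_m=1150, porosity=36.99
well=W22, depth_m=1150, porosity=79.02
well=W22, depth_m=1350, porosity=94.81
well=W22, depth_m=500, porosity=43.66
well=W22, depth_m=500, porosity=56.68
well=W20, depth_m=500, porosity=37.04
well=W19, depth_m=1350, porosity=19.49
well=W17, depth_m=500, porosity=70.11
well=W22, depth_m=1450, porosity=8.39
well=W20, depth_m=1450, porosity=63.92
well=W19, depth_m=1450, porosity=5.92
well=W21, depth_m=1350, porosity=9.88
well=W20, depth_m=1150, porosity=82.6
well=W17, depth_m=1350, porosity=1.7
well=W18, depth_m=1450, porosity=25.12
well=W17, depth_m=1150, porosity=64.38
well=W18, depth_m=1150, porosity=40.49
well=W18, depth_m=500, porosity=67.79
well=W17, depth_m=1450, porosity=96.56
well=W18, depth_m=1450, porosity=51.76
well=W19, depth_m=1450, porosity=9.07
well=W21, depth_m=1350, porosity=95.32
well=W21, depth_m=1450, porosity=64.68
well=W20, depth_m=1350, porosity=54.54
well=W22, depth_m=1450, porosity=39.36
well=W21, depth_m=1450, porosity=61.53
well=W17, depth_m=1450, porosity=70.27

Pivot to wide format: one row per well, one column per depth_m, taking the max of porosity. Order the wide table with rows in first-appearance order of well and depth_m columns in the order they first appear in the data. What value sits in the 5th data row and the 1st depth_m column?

64.68

With rows in first-appearance order of well, row 5 is well=W21. depth_m columns in first-appearance order: 1450, 1350, 500, 1150; column 1 is 1450.
Long rows with well=W21, depth_m=1450: max(64.68, 61.53) = 64.68.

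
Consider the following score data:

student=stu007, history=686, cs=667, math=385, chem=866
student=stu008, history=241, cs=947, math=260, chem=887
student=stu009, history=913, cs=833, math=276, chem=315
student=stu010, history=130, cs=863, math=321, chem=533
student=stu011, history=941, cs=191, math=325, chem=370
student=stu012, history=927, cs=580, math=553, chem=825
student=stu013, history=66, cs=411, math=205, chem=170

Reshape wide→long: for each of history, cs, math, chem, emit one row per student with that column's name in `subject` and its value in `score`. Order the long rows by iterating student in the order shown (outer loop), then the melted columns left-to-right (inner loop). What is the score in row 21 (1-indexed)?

927

28 rows total (7 × 4). Row 21: index ⌊(21-1)/4⌋ = 5 into student → stu012; (21-1) mod 4 = 0 into the melted columns → history.
So row 21 is (stu012, history, 927); score = 927.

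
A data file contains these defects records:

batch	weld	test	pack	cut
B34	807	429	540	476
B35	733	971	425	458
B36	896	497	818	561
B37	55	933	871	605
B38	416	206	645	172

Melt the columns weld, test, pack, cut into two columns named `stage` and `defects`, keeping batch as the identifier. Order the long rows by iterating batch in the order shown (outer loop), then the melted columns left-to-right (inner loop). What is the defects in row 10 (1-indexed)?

20 rows total (5 × 4). Row 10: index ⌊(10-1)/4⌋ = 2 into batch → B36; (10-1) mod 4 = 1 into the melted columns → test.
So row 10 is (B36, test, 497); defects = 497.

497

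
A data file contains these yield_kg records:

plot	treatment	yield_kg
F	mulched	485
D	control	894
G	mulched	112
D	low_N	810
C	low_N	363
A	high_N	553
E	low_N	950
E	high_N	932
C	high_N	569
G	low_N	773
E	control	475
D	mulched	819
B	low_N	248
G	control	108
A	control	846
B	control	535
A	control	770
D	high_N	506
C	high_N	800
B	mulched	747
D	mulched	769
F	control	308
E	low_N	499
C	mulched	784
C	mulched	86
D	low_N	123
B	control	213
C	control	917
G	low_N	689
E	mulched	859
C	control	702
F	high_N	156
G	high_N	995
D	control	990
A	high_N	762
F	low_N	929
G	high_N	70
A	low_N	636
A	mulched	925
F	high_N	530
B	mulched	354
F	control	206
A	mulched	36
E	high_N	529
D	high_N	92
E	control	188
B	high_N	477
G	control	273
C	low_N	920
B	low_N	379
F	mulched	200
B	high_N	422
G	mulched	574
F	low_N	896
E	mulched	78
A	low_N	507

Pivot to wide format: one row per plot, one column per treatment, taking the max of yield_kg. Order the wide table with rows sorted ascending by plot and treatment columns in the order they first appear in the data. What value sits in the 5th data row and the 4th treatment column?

With rows sorted ascending by plot, row 5 is plot=E. treatment columns in first-appearance order: mulched, control, low_N, high_N; column 4 is high_N.
Long rows with plot=E, treatment=high_N: max(932, 529) = 932.

932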